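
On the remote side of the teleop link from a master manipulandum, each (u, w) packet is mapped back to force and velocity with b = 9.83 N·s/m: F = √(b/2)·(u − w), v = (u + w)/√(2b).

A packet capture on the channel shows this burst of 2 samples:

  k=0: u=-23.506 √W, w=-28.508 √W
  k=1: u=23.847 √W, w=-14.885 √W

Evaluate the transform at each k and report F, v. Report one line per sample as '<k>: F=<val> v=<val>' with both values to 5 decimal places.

0: F=11.08933 v=-11.73082
1: F=85.86807 v=2.02122

k=0: u−w=5.00200, u+w=-52.01400; √(b/2)=2.21698, √(2b)=4.43396; F=2.21698×5.002=11.08933, v=-52.01400/4.43396=-11.73082
k=1: u−w=38.73200, u+w=8.96200; √(b/2)=2.21698, √(2b)=4.43396; F=2.21698×38.732=85.86807, v=8.96200/4.43396=2.02122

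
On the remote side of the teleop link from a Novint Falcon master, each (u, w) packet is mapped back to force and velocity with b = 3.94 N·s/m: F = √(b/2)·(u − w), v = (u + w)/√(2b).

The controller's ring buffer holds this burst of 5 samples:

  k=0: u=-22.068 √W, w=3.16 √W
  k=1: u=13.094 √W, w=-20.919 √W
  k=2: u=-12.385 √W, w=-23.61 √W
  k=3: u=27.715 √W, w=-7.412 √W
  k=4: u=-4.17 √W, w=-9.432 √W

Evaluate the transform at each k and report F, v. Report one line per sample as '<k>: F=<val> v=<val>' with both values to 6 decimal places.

k=0: u−w=-25.228000, u+w=-18.908000; √(b/2)=1.403567, √(2b)=2.807134; F=1.403567×(-25.228)=-35.409185, v=-18.908000/2.807134=-6.735696
k=1: u−w=34.013000, u+w=-7.825000; √(b/2)=1.403567, √(2b)=2.807134; F=1.403567×34.013=47.739520, v=-7.825000/2.807134=-2.787541
k=2: u−w=11.225000, u+w=-35.995000; √(b/2)=1.403567, √(2b)=2.807134; F=1.403567×11.225=15.755038, v=-35.995000/2.807134=-12.822688
k=3: u−w=35.127000, u+w=20.303000; √(b/2)=1.403567, √(2b)=2.807134; F=1.403567×35.127=49.303094, v=20.303000/2.807134=7.232644
k=4: u−w=5.262000, u+w=-13.602000; √(b/2)=1.403567, √(2b)=2.807134; F=1.403567×5.262=7.385569, v=-13.602000/2.807134=-4.845512

0: F=-35.409185 v=-6.735696
1: F=47.739520 v=-2.787541
2: F=15.755038 v=-12.822688
3: F=49.303094 v=7.232644
4: F=7.385569 v=-4.845512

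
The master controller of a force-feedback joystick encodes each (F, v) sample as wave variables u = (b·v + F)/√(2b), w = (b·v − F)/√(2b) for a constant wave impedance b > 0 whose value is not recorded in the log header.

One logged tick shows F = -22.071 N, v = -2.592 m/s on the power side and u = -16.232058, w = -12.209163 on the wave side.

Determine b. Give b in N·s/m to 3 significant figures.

b = 60.2 N·s/m

u + w = -28.441221;  u + w = √(2b)·v, so √(2b) = -28.441221/(-2.592) = 10.972693.
b = (√(2b))²/2 = 120.399998/2 = 60.199999.
(Check via u − w = 2F/√(2b): u − w = -4.022895, 2F/√(2b) = -4.022896.)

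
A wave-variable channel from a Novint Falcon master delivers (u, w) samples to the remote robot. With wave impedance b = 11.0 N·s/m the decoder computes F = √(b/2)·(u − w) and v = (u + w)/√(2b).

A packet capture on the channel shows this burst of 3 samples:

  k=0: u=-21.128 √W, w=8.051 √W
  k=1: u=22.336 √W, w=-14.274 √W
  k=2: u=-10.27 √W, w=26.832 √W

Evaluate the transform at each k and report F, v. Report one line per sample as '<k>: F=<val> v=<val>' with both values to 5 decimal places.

0: F=-68.43082 v=-2.78803
1: F=85.85806 v=1.71882
2: F=-87.01190 v=3.53103

k=0: u−w=-29.17900, u+w=-13.07700; √(b/2)=2.34521, √(2b)=4.69042; F=2.34521×(-29.179)=-68.43082, v=-13.07700/4.69042=-2.78803
k=1: u−w=36.61000, u+w=8.06200; √(b/2)=2.34521, √(2b)=4.69042; F=2.34521×36.61=85.85806, v=8.06200/4.69042=1.71882
k=2: u−w=-37.10200, u+w=16.56200; √(b/2)=2.34521, √(2b)=4.69042; F=2.34521×(-37.102)=-87.01190, v=16.56200/4.69042=3.53103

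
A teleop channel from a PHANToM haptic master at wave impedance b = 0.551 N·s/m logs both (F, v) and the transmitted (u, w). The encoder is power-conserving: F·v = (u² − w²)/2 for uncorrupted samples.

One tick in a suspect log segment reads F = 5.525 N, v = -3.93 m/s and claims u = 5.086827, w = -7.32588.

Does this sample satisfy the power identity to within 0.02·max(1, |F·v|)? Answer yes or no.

F·v = 5.525×(-3.93) = -21.713250 W.
(u² − w²)/2 = (25.875809 − 53.668518)/2 = -13.896354 W.
|Δ| = 7.816896;  2% of max(1, |F·v|) = 0.434265.

no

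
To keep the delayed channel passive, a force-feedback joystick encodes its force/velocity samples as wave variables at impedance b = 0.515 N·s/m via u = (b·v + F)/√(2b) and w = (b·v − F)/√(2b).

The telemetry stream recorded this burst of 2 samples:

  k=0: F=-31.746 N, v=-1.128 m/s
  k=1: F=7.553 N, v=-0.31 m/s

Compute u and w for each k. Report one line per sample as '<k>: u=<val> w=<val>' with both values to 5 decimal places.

k=0: b·v=0.515×(-1.128)=-0.58092; √(2b)=1.01489; u=(-0.58092+(-31.746))/1.01489=-31.85266, w=(-0.58092−(-31.746))/1.01489=30.70787
k=1: b·v=0.515×(-0.31)=-0.15965; √(2b)=1.01489; u=(-0.15965+7.553)/1.01489=7.28488, w=(-0.15965−7.553)/1.01489=-7.59950

0: u=-31.85266 w=30.70787
1: u=7.28488 w=-7.59950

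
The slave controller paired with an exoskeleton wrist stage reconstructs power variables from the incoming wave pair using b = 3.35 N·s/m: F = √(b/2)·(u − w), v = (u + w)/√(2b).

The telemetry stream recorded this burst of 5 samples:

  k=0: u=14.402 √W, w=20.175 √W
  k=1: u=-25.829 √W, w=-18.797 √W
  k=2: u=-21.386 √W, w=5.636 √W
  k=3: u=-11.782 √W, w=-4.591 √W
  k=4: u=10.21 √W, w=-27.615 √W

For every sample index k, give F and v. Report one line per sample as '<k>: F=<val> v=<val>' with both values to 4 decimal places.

0: F=-7.4715 v=13.3583
1: F=-9.1009 v=-17.2405
2: F=-34.9724 v=-6.0848
3: F=-9.3067 v=-6.3254
4: F=48.9538 v=-6.7241

k=0: u−w=-5.7730, u+w=34.5770; √(b/2)=1.2942, √(2b)=2.5884; F=1.2942×(-5.773)=-7.4715, v=34.5770/2.5884=13.3583
k=1: u−w=-7.0320, u+w=-44.6260; √(b/2)=1.2942, √(2b)=2.5884; F=1.2942×(-7.032)=-9.1009, v=-44.6260/2.5884=-17.2405
k=2: u−w=-27.0220, u+w=-15.7500; √(b/2)=1.2942, √(2b)=2.5884; F=1.2942×(-27.022)=-34.9724, v=-15.7500/2.5884=-6.0848
k=3: u−w=-7.1910, u+w=-16.3730; √(b/2)=1.2942, √(2b)=2.5884; F=1.2942×(-7.191)=-9.3067, v=-16.3730/2.5884=-6.3254
k=4: u−w=37.8250, u+w=-17.4050; √(b/2)=1.2942, √(2b)=2.5884; F=1.2942×37.825=48.9538, v=-17.4050/2.5884=-6.7241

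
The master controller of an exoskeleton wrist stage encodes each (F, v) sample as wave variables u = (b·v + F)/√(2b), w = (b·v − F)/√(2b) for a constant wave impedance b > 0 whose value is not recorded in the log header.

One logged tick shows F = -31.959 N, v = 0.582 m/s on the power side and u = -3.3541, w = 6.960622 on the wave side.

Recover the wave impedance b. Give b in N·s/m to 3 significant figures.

b = 19.2 N·s/m

u + w = 3.606522;  u + w = √(2b)·v, so √(2b) = 3.606522/0.582 = 6.196773.
b = (√(2b))²/2 = 38.399998/2 = 19.199999.
(Check via u − w = 2F/√(2b): u − w = -10.314722, 2F/√(2b) = -10.314723.)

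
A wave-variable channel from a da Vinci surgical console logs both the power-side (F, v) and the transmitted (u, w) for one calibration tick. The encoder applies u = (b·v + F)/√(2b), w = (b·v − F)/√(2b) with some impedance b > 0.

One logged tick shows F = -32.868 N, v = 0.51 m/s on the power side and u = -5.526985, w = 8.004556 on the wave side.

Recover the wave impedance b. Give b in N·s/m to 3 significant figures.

u + w = 2.477571;  u + w = √(2b)·v, so √(2b) = 2.477571/0.51 = 4.857982.
b = (√(2b))²/2 = 23.599993/2 = 11.799996.
(Check via u − w = 2F/√(2b): u − w = -13.531541, 2F/√(2b) = -13.531544.)

b = 11.8 N·s/m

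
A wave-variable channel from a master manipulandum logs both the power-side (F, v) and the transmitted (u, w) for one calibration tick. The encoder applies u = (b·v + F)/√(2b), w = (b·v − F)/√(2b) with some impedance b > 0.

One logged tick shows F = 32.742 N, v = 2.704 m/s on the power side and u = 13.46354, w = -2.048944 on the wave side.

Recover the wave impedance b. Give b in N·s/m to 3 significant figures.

u + w = 11.414596;  u + w = √(2b)·v, so √(2b) = 11.414596/2.704 = 4.221374.
b = (√(2b))²/2 = 17.820001/2 = 8.910000.
(Check via u − w = 2F/√(2b): u − w = 15.512484, 2F/√(2b) = 15.512484.)

b = 8.91 N·s/m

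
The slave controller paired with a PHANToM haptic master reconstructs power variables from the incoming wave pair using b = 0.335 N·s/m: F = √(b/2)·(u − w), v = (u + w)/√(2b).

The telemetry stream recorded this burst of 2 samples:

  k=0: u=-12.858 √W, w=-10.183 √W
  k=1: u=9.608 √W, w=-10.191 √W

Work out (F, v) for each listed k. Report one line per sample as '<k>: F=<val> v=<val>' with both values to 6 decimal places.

0: F=-1.094791 v=-28.149062
1: F=8.103090 v=-0.712248

k=0: u−w=-2.675000, u+w=-23.041000; √(b/2)=0.409268, √(2b)=0.818535; F=0.409268×(-2.675)=-1.094791, v=-23.041000/0.818535=-28.149062
k=1: u−w=19.799000, u+w=-0.583000; √(b/2)=0.409268, √(2b)=0.818535; F=0.409268×19.799=8.103090, v=-0.583000/0.818535=-0.712248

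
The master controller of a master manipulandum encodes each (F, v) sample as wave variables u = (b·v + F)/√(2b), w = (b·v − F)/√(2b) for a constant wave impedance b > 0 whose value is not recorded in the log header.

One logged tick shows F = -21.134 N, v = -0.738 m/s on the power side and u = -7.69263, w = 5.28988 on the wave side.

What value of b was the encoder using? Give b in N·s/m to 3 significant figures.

u + w = -2.4028;  u + w = √(2b)·v, so √(2b) = -2.4028/(-0.738) = 3.2558.
b = (√(2b))²/2 = 10.6000/2 = 5.3000.
(Check via u − w = 2F/√(2b): u − w = -12.9825, 2F/√(2b) = -12.9825.)

b = 5.3 N·s/m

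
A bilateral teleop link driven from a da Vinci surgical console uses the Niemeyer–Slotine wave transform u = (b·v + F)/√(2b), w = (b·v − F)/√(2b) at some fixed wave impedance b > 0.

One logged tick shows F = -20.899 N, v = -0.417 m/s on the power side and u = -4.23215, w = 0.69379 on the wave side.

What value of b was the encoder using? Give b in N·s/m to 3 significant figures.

b = 36 N·s/m

u + w = -3.53836;  u + w = √(2b)·v, so √(2b) = -3.53836/(-0.417) = 8.48528.
b = (√(2b))²/2 = 71.99991/2 = 35.99995.
(Check via u − w = 2F/√(2b): u − w = -4.92594, 2F/√(2b) = -4.92594.)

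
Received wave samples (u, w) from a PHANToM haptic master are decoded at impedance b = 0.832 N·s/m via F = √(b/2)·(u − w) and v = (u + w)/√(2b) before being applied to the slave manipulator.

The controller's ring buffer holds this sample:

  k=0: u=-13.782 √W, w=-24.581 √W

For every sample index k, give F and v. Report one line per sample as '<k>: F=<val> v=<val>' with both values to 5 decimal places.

k=0: u−w=10.79900, u+w=-38.36300; √(b/2)=0.64498, √(2b)=1.28996; F=0.64498×10.799=6.96515, v=-38.36300/1.28996=-29.73965

0: F=6.96515 v=-29.73965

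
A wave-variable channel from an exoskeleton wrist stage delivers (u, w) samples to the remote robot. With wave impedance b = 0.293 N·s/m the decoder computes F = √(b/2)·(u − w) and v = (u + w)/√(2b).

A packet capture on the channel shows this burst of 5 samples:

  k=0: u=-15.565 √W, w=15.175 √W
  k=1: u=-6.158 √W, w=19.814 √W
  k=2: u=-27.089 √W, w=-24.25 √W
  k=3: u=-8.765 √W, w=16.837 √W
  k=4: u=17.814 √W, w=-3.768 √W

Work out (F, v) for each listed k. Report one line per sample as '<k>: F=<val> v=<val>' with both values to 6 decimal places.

k=0: u−w=-30.740000, u+w=-0.390000; √(b/2)=0.382753, √(2b)=0.765506; F=0.382753×(-30.74)=-11.765833, v=-0.390000/0.765506=-0.509467
k=1: u−w=-25.972000, u+w=13.656000; √(b/2)=0.382753, √(2b)=0.765506; F=0.382753×(-25.972)=-9.940866, v=13.656000/0.765506=17.839172
k=2: u−w=-2.839000, u+w=-51.339000; √(b/2)=0.382753, √(2b)=0.765506; F=0.382753×(-2.839)=-1.086636, v=-51.339000/0.765506=-67.065412
k=3: u−w=-25.602000, u+w=8.072000; √(b/2)=0.382753, √(2b)=0.765506; F=0.382753×(-25.602)=-9.799247, v=8.072000/0.765506=10.544654
k=4: u−w=21.582000, u+w=14.046000; √(b/2)=0.382753, √(2b)=0.765506; F=0.382753×21.582=8.260579, v=14.046000/0.765506=18.348639

0: F=-11.765833 v=-0.509467
1: F=-9.940866 v=17.839172
2: F=-1.086636 v=-67.065412
3: F=-9.799247 v=10.544654
4: F=8.260579 v=18.348639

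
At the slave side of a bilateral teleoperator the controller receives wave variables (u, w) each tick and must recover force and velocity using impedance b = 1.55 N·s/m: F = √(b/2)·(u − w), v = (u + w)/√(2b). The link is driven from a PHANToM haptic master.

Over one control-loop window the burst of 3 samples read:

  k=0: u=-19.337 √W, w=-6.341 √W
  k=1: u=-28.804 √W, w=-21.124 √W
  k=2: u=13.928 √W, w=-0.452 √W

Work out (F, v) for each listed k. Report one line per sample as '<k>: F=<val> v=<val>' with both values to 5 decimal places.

0: F=-11.44091 v=-14.58412
1: F=-6.76102 v=-28.35720
2: F=12.65930 v=7.65385

k=0: u−w=-12.99600, u+w=-25.67800; √(b/2)=0.88034, √(2b)=1.76068; F=0.88034×(-12.996)=-11.44091, v=-25.67800/1.76068=-14.58412
k=1: u−w=-7.68000, u+w=-49.92800; √(b/2)=0.88034, √(2b)=1.76068; F=0.88034×(-7.68)=-6.76102, v=-49.92800/1.76068=-28.35720
k=2: u−w=14.38000, u+w=13.47600; √(b/2)=0.88034, √(2b)=1.76068; F=0.88034×14.38=12.65930, v=13.47600/1.76068=7.65385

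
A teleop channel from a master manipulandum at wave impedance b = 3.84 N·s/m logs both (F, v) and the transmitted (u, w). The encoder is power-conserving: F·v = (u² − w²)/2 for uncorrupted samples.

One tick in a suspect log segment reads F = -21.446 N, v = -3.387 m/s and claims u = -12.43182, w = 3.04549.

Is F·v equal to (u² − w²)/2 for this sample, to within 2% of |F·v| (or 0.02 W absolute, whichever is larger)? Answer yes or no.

yes

F·v = (-21.446)×(-3.387) = 72.63760 W.
(u² − w²)/2 = (154.55015 − 9.27501)/2 = 72.63757 W.
|Δ| = 0.00003;  2% of max(1, |F·v|) = 1.45275.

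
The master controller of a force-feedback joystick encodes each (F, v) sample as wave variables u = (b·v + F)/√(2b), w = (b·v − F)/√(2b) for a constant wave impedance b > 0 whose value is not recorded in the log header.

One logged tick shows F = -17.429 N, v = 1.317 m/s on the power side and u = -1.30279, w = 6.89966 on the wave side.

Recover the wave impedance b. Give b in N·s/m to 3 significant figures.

u + w = 5.59687;  u + w = √(2b)·v, so √(2b) = 5.59687/1.317 = 4.24971.
b = (√(2b))²/2 = 18.06005/2 = 9.03002.
(Check via u − w = 2F/√(2b): u − w = -8.20245, 2F/√(2b) = -8.20244.)

b = 9.03 N·s/m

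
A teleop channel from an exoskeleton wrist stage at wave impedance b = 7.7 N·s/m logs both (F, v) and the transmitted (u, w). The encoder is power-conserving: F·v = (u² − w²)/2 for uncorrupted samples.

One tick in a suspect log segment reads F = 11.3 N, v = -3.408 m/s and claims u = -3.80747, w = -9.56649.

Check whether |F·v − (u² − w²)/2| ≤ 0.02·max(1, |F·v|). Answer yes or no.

F·v = 11.3×(-3.408) = -38.5104 W.
(u² − w²)/2 = (14.4968 − 91.5177)/2 = -38.5105 W.
|Δ| = 0.0001;  2% of max(1, |F·v|) = 0.7702.

yes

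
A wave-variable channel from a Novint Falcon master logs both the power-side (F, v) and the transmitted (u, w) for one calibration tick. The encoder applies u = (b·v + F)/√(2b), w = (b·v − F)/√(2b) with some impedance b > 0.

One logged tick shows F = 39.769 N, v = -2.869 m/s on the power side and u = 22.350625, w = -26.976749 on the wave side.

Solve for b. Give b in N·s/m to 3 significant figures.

u + w = -4.626124;  u + w = √(2b)·v, so √(2b) = -4.626124/(-2.869) = 1.612452.
b = (√(2b))²/2 = 2.600001/2 = 1.300000.
(Check via u − w = 2F/√(2b): u − w = 49.327374, 2F/√(2b) = 49.327368.)

b = 1.3 N·s/m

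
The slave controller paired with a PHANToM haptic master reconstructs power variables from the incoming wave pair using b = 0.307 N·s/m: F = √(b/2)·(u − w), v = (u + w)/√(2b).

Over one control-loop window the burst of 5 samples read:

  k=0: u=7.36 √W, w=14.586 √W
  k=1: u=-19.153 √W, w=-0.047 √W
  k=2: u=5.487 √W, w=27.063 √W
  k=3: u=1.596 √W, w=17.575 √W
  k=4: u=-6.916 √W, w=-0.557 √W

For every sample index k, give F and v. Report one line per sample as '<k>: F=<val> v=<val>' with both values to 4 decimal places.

k=0: u−w=-7.2260, u+w=21.9460; √(b/2)=0.3918, √(2b)=0.7836; F=0.3918×(-7.226)=-2.8311, v=21.9460/0.7836=28.0073
k=1: u−w=-19.1060, u+w=-19.2000; √(b/2)=0.3918, √(2b)=0.7836; F=0.3918×(-19.106)=-7.4856, v=-19.2000/0.7836=-24.5029
k=2: u−w=-21.5760, u+w=32.5500; √(b/2)=0.3918, √(2b)=0.7836; F=0.3918×(-21.576)=-8.4533, v=32.5500/0.7836=41.5400
k=3: u−w=-15.9790, u+w=19.1710; √(b/2)=0.3918, √(2b)=0.7836; F=0.3918×(-15.979)=-6.2604, v=19.1710/0.7836=24.4659
k=4: u−w=-6.3590, u+w=-7.4730; √(b/2)=0.3918, √(2b)=0.7836; F=0.3918×(-6.359)=-2.4914, v=-7.4730/0.7836=-9.5370

0: F=-2.8311 v=28.0073
1: F=-7.4856 v=-24.5029
2: F=-8.4533 v=41.5400
3: F=-6.2604 v=24.4659
4: F=-2.4914 v=-9.5370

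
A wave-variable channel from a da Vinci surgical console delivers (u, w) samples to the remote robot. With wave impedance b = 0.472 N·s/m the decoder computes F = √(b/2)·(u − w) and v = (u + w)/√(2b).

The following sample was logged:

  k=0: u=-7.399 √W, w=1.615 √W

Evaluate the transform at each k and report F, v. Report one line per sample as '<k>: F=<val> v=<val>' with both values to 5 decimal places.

0: F=-4.37899 v=-5.95309

k=0: u−w=-9.01400, u+w=-5.78400; √(b/2)=0.48580, √(2b)=0.97160; F=0.48580×(-9.014)=-4.37899, v=-5.78400/0.97160=-5.95309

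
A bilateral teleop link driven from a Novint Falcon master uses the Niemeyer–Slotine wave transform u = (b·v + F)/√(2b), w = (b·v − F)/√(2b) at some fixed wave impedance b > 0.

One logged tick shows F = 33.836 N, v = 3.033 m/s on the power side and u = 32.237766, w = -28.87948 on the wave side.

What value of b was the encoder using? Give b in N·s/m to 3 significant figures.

b = 0.613 N·s/m

u + w = 3.358286;  u + w = √(2b)·v, so √(2b) = 3.358286/3.033 = 1.107249.
b = (√(2b))²/2 = 1.226000/2 = 0.613000.
(Check via u − w = 2F/√(2b): u − w = 61.117246, 2F/√(2b) = 61.117241.)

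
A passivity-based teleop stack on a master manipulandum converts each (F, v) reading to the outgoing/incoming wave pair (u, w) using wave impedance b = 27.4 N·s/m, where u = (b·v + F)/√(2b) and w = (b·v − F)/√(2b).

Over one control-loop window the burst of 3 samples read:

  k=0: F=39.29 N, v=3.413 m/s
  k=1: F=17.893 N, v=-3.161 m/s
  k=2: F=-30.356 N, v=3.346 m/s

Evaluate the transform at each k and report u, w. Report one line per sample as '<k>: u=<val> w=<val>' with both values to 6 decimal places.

k=0: b·v=27.4×3.413=93.516200; √(2b)=7.402702; u=(93.516200+39.29)/7.402702=17.940233, w=(93.516200−39.29)/7.402702=7.325190
k=1: b·v=27.4×(-3.161)=-86.611400; √(2b)=7.402702; u=(-86.611400+17.893)/7.402702=-9.282881, w=(-86.611400−17.893)/7.402702=-14.117061
k=2: b·v=27.4×3.346=91.680400; √(2b)=7.402702; u=(91.680400+(-30.356))/7.402702=8.284056, w=(91.680400−(-30.356))/7.402702=16.485386

0: u=17.940233 w=7.325190
1: u=-9.282881 w=-14.117061
2: u=8.284056 w=16.485386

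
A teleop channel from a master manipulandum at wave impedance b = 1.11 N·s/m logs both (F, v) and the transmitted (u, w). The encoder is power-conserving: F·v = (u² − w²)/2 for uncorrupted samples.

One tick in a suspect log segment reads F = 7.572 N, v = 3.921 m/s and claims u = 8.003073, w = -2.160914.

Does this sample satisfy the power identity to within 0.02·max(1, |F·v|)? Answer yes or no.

yes

F·v = 7.572×3.921 = 29.689812 W.
(u² − w²)/2 = (64.049177 − 4.669549)/2 = 29.689814 W.
|Δ| = 0.000002;  2% of max(1, |F·v|) = 0.593796.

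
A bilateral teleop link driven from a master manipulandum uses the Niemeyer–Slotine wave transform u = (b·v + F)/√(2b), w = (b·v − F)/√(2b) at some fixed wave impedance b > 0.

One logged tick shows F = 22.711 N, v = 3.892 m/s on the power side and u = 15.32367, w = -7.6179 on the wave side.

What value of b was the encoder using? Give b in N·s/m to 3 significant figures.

u + w = 7.7058;  u + w = √(2b)·v, so √(2b) = 7.7058/3.892 = 1.9799.
b = (√(2b))²/2 = 3.9200/2 = 1.9600.
(Check via u − w = 2F/√(2b): u − w = 22.9416, 2F/√(2b) = 22.9416.)

b = 1.96 N·s/m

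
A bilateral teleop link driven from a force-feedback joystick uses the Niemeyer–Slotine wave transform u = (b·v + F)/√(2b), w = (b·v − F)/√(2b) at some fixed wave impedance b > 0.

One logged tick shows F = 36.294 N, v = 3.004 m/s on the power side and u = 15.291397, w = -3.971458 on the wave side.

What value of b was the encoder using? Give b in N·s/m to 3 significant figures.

b = 7.1 N·s/m

u + w = 11.319939;  u + w = √(2b)·v, so √(2b) = 11.319939/3.004 = 3.768289.
b = (√(2b))²/2 = 14.199999/2 = 7.100000.
(Check via u − w = 2F/√(2b): u − w = 19.262855, 2F/√(2b) = 19.262856.)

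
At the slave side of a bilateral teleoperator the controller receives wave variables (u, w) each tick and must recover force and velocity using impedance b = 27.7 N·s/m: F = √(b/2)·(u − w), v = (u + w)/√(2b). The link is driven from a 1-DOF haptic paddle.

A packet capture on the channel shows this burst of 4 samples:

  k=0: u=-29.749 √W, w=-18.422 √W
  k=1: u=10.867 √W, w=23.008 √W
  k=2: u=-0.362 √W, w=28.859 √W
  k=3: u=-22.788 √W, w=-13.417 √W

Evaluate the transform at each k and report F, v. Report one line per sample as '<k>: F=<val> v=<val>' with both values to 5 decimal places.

0: F=-42.15410 v=-6.47188
1: F=-45.18345 v=4.55118
2: F=-108.74767 v=3.82864
3: F=-34.87473 v=-4.86423

k=0: u−w=-11.32700, u+w=-48.17100; √(b/2)=3.72156, √(2b)=7.44312; F=3.72156×(-11.327)=-42.15410, v=-48.17100/7.44312=-6.47188
k=1: u−w=-12.14100, u+w=33.87500; √(b/2)=3.72156, √(2b)=7.44312; F=3.72156×(-12.141)=-45.18345, v=33.87500/7.44312=4.55118
k=2: u−w=-29.22100, u+w=28.49700; √(b/2)=3.72156, √(2b)=7.44312; F=3.72156×(-29.221)=-108.74767, v=28.49700/7.44312=3.82864
k=3: u−w=-9.37100, u+w=-36.20500; √(b/2)=3.72156, √(2b)=7.44312; F=3.72156×(-9.371)=-34.87473, v=-36.20500/7.44312=-4.86423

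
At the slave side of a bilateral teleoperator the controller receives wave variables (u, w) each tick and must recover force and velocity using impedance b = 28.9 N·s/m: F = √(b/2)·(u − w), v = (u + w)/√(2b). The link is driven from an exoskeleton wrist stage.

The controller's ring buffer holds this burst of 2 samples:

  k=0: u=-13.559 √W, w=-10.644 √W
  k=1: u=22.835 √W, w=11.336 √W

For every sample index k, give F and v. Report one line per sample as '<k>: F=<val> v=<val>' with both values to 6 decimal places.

0: F=-11.080835 v=-3.183503
1: F=43.711328 v=4.494628

k=0: u−w=-2.915000, u+w=-24.203000; √(b/2)=3.801316, √(2b)=7.602631; F=3.801316×(-2.915)=-11.080835, v=-24.203000/7.602631=-3.183503
k=1: u−w=11.499000, u+w=34.171000; √(b/2)=3.801316, √(2b)=7.602631; F=3.801316×11.499=43.711328, v=34.171000/7.602631=4.494628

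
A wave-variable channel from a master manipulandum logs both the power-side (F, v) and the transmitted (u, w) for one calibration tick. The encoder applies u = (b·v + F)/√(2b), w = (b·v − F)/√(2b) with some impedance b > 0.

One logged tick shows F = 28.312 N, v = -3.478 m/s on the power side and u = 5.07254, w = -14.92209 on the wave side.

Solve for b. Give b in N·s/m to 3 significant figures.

u + w = -9.84955;  u + w = √(2b)·v, so √(2b) = -9.84955/(-3.478) = 2.83196.
b = (√(2b))²/2 = 8.01999/2 = 4.00999.
(Check via u − w = 2F/√(2b): u − w = 19.99463, 2F/√(2b) = 19.99465.)

b = 4.01 N·s/m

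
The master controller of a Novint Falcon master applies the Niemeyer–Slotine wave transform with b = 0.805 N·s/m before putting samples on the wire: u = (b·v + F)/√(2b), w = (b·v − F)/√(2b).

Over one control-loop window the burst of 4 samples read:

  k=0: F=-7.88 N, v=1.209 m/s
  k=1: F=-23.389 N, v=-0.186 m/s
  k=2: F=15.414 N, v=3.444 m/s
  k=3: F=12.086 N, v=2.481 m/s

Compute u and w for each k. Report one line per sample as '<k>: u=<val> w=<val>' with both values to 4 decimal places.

k=0: b·v=0.805×1.209=0.9732; √(2b)=1.2689; u=(0.9732+(-7.88))/1.2689=-5.4433, w=(0.9732−(-7.88))/1.2689=6.9773
k=1: b·v=0.805×(-0.186)=-0.1497; √(2b)=1.2689; u=(-0.1497+(-23.389))/1.2689=-18.5511, w=(-0.1497−(-23.389))/1.2689=18.3151
k=2: b·v=0.805×3.444=2.7724; √(2b)=1.2689; u=(2.7724+15.414)/1.2689=14.3329, w=(2.7724−15.414)/1.2689=-9.9630
k=3: b·v=0.805×2.481=1.9972; √(2b)=1.2689; u=(1.9972+12.086)/1.2689=11.0991, w=(1.9972−12.086)/1.2689=-7.9511

0: u=-5.4433 w=6.9773
1: u=-18.5511 w=18.3151
2: u=14.3329 w=-9.9630
3: u=11.0991 w=-7.9511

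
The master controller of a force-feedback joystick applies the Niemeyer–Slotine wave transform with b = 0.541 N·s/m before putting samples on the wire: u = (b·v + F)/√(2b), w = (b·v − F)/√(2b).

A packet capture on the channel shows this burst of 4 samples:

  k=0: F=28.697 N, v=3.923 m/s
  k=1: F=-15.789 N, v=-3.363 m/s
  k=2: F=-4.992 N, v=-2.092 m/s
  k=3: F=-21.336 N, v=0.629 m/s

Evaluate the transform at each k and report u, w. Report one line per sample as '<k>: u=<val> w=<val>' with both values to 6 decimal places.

0: u=29.628506 w=-25.547831
1: u=-16.928008 w=13.429841
2: u=-5.887154 w=3.711072
3: u=-20.184452 w=20.838733

k=0: b·v=0.541×3.923=2.122343; √(2b)=1.040192; u=(2.122343+28.697)/1.040192=29.628506, w=(2.122343−28.697)/1.040192=-25.547831
k=1: b·v=0.541×(-3.363)=-1.819383; √(2b)=1.040192; u=(-1.819383+(-15.789))/1.040192=-16.928008, w=(-1.819383−(-15.789))/1.040192=13.429841
k=2: b·v=0.541×(-2.092)=-1.131772; √(2b)=1.040192; u=(-1.131772+(-4.992))/1.040192=-5.887154, w=(-1.131772−(-4.992))/1.040192=3.711072
k=3: b·v=0.541×0.629=0.340289; √(2b)=1.040192; u=(0.340289+(-21.336))/1.040192=-20.184452, w=(0.340289−(-21.336))/1.040192=20.838733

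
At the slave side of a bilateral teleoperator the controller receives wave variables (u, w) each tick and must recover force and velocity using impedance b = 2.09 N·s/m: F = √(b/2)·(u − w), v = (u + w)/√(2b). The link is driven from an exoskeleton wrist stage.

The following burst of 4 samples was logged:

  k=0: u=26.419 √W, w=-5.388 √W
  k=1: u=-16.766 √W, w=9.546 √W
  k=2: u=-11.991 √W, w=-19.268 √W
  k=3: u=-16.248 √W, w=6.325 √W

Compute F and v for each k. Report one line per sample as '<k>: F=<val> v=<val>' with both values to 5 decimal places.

k=0: u−w=31.80700, u+w=21.03100; √(b/2)=1.02225, √(2b)=2.04450; F=1.02225×31.807=32.51478, v=21.03100/2.04450=10.28660
k=1: u−w=-26.31200, u+w=-7.22000; √(b/2)=1.02225, √(2b)=2.04450; F=1.02225×(-26.312)=-26.89751, v=-7.22000/2.04450=-3.53142
k=2: u−w=7.27700, u+w=-31.25900; √(b/2)=1.02225, √(2b)=2.04450; F=1.02225×7.277=7.43893, v=-31.25900/2.04450=-15.28928
k=3: u−w=-22.57300, u+w=-9.92300; √(b/2)=1.02225, √(2b)=2.04450; F=1.02225×(-22.573)=-23.07530, v=-9.92300/2.04450=-4.85350

0: F=32.51478 v=10.28660
1: F=-26.89751 v=-3.53142
2: F=7.43893 v=-15.28928
3: F=-23.07530 v=-4.85350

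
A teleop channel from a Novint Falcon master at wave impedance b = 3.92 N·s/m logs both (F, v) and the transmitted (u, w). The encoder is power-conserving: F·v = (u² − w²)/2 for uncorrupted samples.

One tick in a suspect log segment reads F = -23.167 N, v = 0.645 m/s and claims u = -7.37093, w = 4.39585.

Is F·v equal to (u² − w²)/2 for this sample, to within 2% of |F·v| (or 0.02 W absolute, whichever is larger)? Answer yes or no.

no

F·v = (-23.167)×0.645 = -14.94272 W.
(u² − w²)/2 = (54.33061 − 19.32350)/2 = 17.50356 W.
|Δ| = 32.44627;  2% of max(1, |F·v|) = 0.29885.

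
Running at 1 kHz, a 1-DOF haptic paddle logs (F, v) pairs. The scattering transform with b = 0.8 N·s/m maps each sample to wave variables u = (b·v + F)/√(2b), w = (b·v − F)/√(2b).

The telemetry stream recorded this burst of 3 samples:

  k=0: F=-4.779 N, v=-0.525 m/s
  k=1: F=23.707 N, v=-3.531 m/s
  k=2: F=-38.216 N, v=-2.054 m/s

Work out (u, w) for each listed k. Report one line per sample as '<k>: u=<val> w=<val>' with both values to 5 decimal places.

0: u=-4.11017 w=3.44609
1: u=16.50883 w=-20.97523
2: u=-31.51146 w=28.91334

k=0: b·v=0.8×(-0.525)=-0.42000; √(2b)=1.26491; u=(-0.42000+(-4.779))/1.26491=-4.11017, w=(-0.42000−(-4.779))/1.26491=3.44609
k=1: b·v=0.8×(-3.531)=-2.82480; √(2b)=1.26491; u=(-2.82480+23.707)/1.26491=16.50883, w=(-2.82480−23.707)/1.26491=-20.97523
k=2: b·v=0.8×(-2.054)=-1.64320; √(2b)=1.26491; u=(-1.64320+(-38.216))/1.26491=-31.51146, w=(-1.64320−(-38.216))/1.26491=28.91334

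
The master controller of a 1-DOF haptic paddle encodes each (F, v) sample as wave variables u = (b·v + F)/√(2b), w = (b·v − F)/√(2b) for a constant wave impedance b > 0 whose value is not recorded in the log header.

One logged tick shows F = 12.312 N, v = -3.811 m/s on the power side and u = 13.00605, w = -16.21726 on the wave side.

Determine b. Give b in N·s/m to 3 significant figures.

u + w = -3.21121;  u + w = √(2b)·v, so √(2b) = -3.21121/(-3.811) = 0.84262.
b = (√(2b))²/2 = 0.71000/2 = 0.35500.
(Check via u − w = 2F/√(2b): u − w = 29.22331, 2F/√(2b) = 29.22327.)

b = 0.355 N·s/m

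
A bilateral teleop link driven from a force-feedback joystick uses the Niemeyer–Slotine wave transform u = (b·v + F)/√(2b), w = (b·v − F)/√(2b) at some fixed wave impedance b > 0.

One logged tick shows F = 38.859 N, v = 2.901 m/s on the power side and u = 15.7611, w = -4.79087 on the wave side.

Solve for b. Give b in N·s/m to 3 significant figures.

u + w = 10.97023;  u + w = √(2b)·v, so √(2b) = 10.97023/2.901 = 3.78153.
b = (√(2b))²/2 = 14.30000/2 = 7.15000.
(Check via u − w = 2F/√(2b): u − w = 20.55197, 2F/√(2b) = 20.55198.)

b = 7.15 N·s/m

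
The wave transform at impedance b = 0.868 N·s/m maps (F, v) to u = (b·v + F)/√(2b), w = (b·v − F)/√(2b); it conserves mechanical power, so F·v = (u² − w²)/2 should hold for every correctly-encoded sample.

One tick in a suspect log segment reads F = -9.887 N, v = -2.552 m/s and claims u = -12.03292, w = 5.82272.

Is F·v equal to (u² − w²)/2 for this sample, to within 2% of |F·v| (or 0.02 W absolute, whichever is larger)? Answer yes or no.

no

F·v = (-9.887)×(-2.552) = 25.23162 W.
(u² − w²)/2 = (144.79116 − 33.90407)/2 = 55.44355 W.
|Δ| = 30.21192;  2% of max(1, |F·v|) = 0.50463.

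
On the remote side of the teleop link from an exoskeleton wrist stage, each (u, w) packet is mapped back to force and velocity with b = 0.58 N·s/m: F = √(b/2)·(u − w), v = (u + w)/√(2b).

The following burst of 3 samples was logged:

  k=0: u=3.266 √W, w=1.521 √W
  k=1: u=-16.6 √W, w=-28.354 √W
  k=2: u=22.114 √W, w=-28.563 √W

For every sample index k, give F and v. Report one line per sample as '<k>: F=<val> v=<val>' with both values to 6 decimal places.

0: F=0.939711 v=4.444618
1: F=6.329723 v=-41.738741
2: F=27.290400 v=-5.987746

k=0: u−w=1.745000, u+w=4.787000; √(b/2)=0.538516, √(2b)=1.077033; F=0.538516×1.745=0.939711, v=4.787000/1.077033=4.444618
k=1: u−w=11.754000, u+w=-44.954000; √(b/2)=0.538516, √(2b)=1.077033; F=0.538516×11.754=6.329723, v=-44.954000/1.077033=-41.738741
k=2: u−w=50.677000, u+w=-6.449000; √(b/2)=0.538516, √(2b)=1.077033; F=0.538516×50.677=27.290400, v=-6.449000/1.077033=-5.987746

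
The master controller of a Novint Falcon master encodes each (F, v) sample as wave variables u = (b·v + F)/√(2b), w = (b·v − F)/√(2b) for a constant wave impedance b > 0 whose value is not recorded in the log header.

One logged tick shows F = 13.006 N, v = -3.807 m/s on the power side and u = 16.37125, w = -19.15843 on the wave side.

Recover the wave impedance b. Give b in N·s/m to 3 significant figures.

b = 0.268 N·s/m

u + w = -2.7872;  u + w = √(2b)·v, so √(2b) = -2.7872/(-3.807) = 0.7321.
b = (√(2b))²/2 = 0.5360/2 = 0.2680.
(Check via u − w = 2F/√(2b): u − w = 35.5297, 2F/√(2b) = 35.5297.)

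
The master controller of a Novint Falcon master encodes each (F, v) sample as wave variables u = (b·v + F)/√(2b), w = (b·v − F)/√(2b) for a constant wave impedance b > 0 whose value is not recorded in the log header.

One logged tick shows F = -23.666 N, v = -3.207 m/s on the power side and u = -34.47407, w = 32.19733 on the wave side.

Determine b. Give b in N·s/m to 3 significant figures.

u + w = -2.2767;  u + w = √(2b)·v, so √(2b) = -2.2767/(-3.207) = 0.7099.
b = (√(2b))²/2 = 0.5040/2 = 0.2520.
(Check via u − w = 2F/√(2b): u − w = -66.6714, 2F/√(2b) = -66.6715.)

b = 0.252 N·s/m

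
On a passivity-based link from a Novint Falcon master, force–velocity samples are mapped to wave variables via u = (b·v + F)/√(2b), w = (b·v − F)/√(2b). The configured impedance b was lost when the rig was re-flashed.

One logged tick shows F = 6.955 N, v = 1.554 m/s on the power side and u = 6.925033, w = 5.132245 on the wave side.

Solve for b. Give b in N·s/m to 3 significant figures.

b = 30.1 N·s/m

u + w = 12.057278;  u + w = √(2b)·v, so √(2b) = 12.057278/1.554 = 7.758866.
b = (√(2b))²/2 = 60.200004/2 = 30.100002.
(Check via u − w = 2F/√(2b): u − w = 1.792788, 2F/√(2b) = 1.792788.)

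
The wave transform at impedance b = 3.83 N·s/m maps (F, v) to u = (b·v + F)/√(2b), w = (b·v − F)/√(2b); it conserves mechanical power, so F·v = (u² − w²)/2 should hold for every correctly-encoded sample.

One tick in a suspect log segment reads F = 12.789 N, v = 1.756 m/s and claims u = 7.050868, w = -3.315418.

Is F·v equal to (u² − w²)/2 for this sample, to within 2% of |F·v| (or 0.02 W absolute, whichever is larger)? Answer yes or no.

no

F·v = 12.789×1.756 = 22.457484 W.
(u² − w²)/2 = (49.714740 − 10.991997)/2 = 19.361372 W.
|Δ| = 3.096112;  2% of max(1, |F·v|) = 0.449150.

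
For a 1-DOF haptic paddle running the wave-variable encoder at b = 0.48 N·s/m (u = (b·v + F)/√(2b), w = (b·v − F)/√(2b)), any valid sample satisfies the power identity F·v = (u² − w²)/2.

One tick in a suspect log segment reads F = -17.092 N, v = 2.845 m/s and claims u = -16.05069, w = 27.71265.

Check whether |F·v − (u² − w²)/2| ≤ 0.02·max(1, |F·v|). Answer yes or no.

no

F·v = (-17.092)×2.845 = -48.6267 W.
(u² − w²)/2 = (257.6246 − 767.9910)/2 = -255.1832 W.
|Δ| = 206.5564;  2% of max(1, |F·v|) = 0.9725.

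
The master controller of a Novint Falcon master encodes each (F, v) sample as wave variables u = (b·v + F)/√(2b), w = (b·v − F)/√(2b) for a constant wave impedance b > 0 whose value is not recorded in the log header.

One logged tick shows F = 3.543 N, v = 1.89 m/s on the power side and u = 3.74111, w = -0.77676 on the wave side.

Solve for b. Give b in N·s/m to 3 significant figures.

u + w = 2.9644;  u + w = √(2b)·v, so √(2b) = 2.9644/1.89 = 1.5684.
b = (√(2b))²/2 = 2.4600/2 = 1.2300.
(Check via u − w = 2F/√(2b): u − w = 4.5179, 2F/√(2b) = 4.5179.)

b = 1.23 N·s/m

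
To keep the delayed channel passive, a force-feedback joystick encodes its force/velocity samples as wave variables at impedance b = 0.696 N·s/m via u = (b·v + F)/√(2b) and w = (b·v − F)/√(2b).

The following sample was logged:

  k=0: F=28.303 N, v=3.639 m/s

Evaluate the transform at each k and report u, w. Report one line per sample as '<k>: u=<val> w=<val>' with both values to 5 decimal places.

0: u=26.13574 w=-21.84234

k=0: b·v=0.696×3.639=2.53274; √(2b)=1.17983; u=(2.53274+28.303)/1.17983=26.13574, w=(2.53274−28.303)/1.17983=-21.84234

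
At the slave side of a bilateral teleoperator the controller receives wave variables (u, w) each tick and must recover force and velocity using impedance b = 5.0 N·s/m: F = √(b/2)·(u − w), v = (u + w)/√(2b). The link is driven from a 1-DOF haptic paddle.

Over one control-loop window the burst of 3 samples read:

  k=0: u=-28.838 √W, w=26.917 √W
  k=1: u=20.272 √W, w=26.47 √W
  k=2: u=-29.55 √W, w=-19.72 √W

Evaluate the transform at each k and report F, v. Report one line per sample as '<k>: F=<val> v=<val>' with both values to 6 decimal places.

0: F=-88.156395 v=-0.607474
1: F=-9.799898 v=14.781118
2: F=-15.542595 v=-15.580542

k=0: u−w=-55.755000, u+w=-1.921000; √(b/2)=1.581139, √(2b)=3.162278; F=1.581139×(-55.755)=-88.156395, v=-1.921000/3.162278=-0.607474
k=1: u−w=-6.198000, u+w=46.742000; √(b/2)=1.581139, √(2b)=3.162278; F=1.581139×(-6.198)=-9.799898, v=46.742000/3.162278=14.781118
k=2: u−w=-9.830000, u+w=-49.270000; √(b/2)=1.581139, √(2b)=3.162278; F=1.581139×(-9.83)=-15.542595, v=-49.270000/3.162278=-15.580542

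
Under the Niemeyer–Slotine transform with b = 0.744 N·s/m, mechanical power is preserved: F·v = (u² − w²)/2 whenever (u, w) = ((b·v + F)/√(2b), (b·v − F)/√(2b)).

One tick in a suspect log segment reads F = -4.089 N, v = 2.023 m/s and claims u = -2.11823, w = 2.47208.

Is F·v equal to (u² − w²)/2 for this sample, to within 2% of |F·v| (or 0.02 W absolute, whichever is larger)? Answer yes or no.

no

F·v = (-4.089)×2.023 = -8.2720 W.
(u² − w²)/2 = (4.4869 − 6.1112)/2 = -0.8121 W.
|Δ| = 7.4599;  2% of max(1, |F·v|) = 0.1654.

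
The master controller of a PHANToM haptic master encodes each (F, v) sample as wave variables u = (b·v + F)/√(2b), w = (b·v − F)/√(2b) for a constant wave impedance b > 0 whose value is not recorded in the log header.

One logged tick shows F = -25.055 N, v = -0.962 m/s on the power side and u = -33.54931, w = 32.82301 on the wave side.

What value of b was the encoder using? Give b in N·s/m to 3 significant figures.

b = 0.285 N·s/m

u + w = -0.72630;  u + w = √(2b)·v, so √(2b) = -0.72630/(-0.962) = 0.75499.
b = (√(2b))²/2 = 0.57001/2 = 0.28500.
(Check via u − w = 2F/√(2b): u − w = -66.37232, 2F/√(2b) = -66.37177.)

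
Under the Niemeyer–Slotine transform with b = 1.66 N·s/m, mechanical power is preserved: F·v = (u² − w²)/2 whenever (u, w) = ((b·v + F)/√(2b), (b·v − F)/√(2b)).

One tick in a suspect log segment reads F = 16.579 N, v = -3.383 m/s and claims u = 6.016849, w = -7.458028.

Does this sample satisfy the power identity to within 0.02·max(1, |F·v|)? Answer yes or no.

no

F·v = 16.579×(-3.383) = -56.086757 W.
(u² − w²)/2 = (36.202472 − 55.622182)/2 = -9.709855 W.
|Δ| = 46.376902;  2% of max(1, |F·v|) = 1.121735.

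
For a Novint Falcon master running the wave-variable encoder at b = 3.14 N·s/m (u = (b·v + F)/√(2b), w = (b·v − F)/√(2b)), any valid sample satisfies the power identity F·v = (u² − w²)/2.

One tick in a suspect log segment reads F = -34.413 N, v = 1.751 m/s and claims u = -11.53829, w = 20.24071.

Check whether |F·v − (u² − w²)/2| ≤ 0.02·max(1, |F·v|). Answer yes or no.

F·v = (-34.413)×1.751 = -60.25716 W.
(u² − w²)/2 = (133.13214 − 409.68634)/2 = -138.27710 W.
|Δ| = 78.01994;  2% of max(1, |F·v|) = 1.20514.

no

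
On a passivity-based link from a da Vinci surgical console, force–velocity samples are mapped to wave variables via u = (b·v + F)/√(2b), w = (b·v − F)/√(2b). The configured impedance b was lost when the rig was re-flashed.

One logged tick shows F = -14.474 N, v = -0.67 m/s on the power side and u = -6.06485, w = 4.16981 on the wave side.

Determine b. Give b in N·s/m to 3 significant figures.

u + w = -1.8950;  u + w = √(2b)·v, so √(2b) = -1.8950/(-0.67) = 2.8284.
b = (√(2b))²/2 = 7.9999/2 = 4.0000.
(Check via u − w = 2F/√(2b): u − w = -10.2347, 2F/√(2b) = -10.2347.)

b = 4 N·s/m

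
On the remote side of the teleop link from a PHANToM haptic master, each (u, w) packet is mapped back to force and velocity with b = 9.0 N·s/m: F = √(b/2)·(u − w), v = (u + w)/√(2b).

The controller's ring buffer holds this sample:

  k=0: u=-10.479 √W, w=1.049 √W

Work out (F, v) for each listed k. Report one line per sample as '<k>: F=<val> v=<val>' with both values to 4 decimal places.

k=0: u−w=-11.5280, u+w=-9.4300; √(b/2)=2.1213, √(2b)=4.2426; F=2.1213×(-11.528)=-24.4546, v=-9.4300/4.2426=-2.2227

0: F=-24.4546 v=-2.2227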